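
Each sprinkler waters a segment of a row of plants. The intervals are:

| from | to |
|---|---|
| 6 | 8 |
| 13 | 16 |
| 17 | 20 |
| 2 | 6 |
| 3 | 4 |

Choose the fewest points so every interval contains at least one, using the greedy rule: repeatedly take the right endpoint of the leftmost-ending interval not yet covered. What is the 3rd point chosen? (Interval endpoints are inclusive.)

16

Sorted: [3,4] [2,6] [6,8] [13,16] [17,20]
{[3,4],[2,6]} hit by 4; {[6,8]} hit by 8; {[13,16]} hit by 16; {[17,20]} hit by 20.
Points: 4, 8, 16, 20 (4 total).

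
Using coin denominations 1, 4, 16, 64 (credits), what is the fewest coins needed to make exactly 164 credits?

164 = 2×64 + 2×16 + 1×4
Total coins = 2 + 2 + 1 = 5

5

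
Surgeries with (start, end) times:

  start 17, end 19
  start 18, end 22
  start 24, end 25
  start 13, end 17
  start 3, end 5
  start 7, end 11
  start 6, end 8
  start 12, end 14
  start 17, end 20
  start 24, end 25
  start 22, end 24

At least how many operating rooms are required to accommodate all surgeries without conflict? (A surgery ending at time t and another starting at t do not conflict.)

The answer is the maximum number of intervals overlapping at any instant.
starts: [3, 6, 7, 12, 13, 17, 17, 18, 22, 24, 24]
ends:   [5, 8, 11, 14, 17, 19, 20, 22, 24, 25, 25]
s3→1 e5→0 s6→1 s7→2 e8→1 e11→0 s12→1 s13→2 e14→1 e17→0 s17→1 s17→2 s18→3  — peak 3.

3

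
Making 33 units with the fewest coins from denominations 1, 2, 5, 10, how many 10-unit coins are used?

3

Use the largest denomination that fits, subtract, and repeat.
33 = 3×10 + 1×2 + 1×1
Count of 10: 3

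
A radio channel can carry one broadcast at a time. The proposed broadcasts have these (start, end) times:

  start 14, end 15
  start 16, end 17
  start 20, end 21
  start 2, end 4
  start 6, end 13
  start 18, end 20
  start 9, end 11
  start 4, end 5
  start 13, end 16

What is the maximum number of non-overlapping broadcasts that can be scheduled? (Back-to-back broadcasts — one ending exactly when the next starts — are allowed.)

By end time: (2,4), (4,5), (9,11), (6,13), (14,15), (13,16), (16,17), (18,20), (20,21).
Pick (2,4); next start ≥ 4 → (4,5); next start ≥ 5 → (9,11); next start ≥ 11 → (14,15); next start ≥ 15 → (16,17); next start ≥ 17 → (18,20); next start ≥ 20 → (20,21).
Selected 7 broadcasts.

7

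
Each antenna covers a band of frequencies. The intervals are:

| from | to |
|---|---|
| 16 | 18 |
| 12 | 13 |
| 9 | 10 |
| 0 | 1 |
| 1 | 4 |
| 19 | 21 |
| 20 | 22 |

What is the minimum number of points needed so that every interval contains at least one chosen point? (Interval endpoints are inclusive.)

Sorted: [0,1] [1,4] [9,10] [12,13] [16,18] [19,21] [20,22]
{[0,1],[1,4]} hit by 1; {[9,10]} hit by 10; {[12,13]} hit by 13; {[16,18]} hit by 18; {[19,21],[20,22]} hit by 21.
Points: 1, 10, 13, 18, 21 (5 total).

5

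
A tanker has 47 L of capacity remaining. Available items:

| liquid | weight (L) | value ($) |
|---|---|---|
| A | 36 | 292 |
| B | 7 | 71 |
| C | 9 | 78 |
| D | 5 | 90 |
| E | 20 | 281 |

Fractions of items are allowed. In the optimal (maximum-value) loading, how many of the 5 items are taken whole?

4

Greedy by value/weight ratio, highest first.
Order: D (90/5=18.00) > E (281/20=14.05) > B (71/7=10.14) > C (78/9=8.67) > A (292/36=8.11)
Fill: take D (5 @ 90) → take E (20 @ 281) → take B (7 @ 71) → take C (9 @ 78) → take 6/36 of A → 48.67; 47/47 used.
4 item(s) taken whole; one partial (take 6/36 of A).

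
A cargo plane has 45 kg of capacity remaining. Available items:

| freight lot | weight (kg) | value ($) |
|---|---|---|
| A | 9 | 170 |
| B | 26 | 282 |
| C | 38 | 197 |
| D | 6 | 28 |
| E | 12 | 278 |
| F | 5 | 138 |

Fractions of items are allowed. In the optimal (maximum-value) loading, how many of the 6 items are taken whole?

Sort by value per unit weight and fill in that order.
Ratios (sorted): F 27.60, E 23.17, A 18.89, B 10.85, C 5.18, D 4.67
take F (5 @ 138); take E (12 @ 278); take A (9 @ 170); take 19/26 of B → 206.08. Capacity used 45/45.
3 item(s) taken whole; one partial (take 19/26 of B).

3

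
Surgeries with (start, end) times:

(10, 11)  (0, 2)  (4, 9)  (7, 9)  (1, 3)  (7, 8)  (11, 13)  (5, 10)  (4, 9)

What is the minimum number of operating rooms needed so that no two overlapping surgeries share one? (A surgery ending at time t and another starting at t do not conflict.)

5

Events (time:±→running): 0:+→1 1:+→2 2:-→1 3:-→0 4:+→1 4:+→2 5:+→3 7:+→4 7:+→5 … peak 5.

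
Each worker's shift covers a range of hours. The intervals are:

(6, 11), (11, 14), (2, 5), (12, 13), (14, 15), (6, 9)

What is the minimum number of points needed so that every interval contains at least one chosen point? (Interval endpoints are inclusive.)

4

By right end: [2,5]  [6,9]  [6,11]  [12,13]  [11,14]  [14,15]
[2,5] uncovered → point at 5; [6,9] uncovered → point at 9; [12,13] uncovered → point at 13; [14,15] uncovered → point at 15.
Points: 5, 9, 13, 15 (4 total).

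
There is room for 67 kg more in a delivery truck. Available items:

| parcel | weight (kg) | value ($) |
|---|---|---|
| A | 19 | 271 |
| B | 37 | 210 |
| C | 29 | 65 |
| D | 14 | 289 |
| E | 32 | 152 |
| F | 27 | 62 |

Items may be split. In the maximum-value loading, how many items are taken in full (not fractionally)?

Sort by value per unit weight and fill in that order.
Ratios (sorted): D 20.64, A 14.26, B 5.68, E 4.75, F 2.30, C 2.24
take D (14 @ 289); take A (19 @ 271); take 34/37 of B → 192.97. Capacity used 67/67.
2 item(s) taken whole; one partial (take 34/37 of B).

2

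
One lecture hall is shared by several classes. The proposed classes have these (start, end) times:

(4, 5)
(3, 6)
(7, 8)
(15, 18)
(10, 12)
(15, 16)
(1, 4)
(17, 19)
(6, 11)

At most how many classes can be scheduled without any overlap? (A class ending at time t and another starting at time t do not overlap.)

By end time: (1,4), (4,5), (3,6), (7,8), (6,11), (10,12), (15,16), (15,18), (17,19).
Pick (1,4); next start ≥ 4 → (4,5); next start ≥ 5 → (7,8); next start ≥ 8 → (10,12); next start ≥ 12 → (15,16); next start ≥ 16 → (17,19).
Selected 6 classes.

6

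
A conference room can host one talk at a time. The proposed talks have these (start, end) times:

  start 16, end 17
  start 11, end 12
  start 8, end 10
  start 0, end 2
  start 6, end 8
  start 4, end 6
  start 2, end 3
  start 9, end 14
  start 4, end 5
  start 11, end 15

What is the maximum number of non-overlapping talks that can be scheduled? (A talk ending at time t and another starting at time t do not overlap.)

Sort by end time and greedily take each interval whose start is ≥ the last chosen end.
By end time: (0,2), (2,3), (4,5), (4,6), (6,8), (8,10), (11,12), (9,14), (11,15), (16,17).
Pick (0,2); next start ≥ 2 → (2,3); next start ≥ 3 → (4,5); next start ≥ 5 → (6,8); next start ≥ 8 → (8,10); next start ≥ 10 → (11,12); next start ≥ 12 → (16,17).
Selected 7 talks.

7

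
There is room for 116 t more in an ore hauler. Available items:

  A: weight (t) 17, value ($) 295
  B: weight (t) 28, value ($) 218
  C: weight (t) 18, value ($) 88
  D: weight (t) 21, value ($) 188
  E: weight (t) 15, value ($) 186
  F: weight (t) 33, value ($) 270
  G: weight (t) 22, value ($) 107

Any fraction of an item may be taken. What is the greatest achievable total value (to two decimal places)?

1166.78

Sort by value per unit weight and fill in that order.
Ratios (sorted): A 17.35, E 12.40, D 8.95, F 8.18, B 7.79, C 4.89, G 4.86
take A (17 @ 295); take E (15 @ 186); take D (21 @ 188); take F (33 @ 270); take B (28 @ 218); take 2/18 of C → 9.78. Capacity used 116/116.
Total value = 1166.78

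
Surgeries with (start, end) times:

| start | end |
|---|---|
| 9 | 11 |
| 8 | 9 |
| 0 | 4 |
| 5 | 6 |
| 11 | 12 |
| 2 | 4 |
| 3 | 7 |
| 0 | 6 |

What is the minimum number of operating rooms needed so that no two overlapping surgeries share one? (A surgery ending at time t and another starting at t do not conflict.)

4

Events (time:±→running): 0:+→1 0:+→2 2:+→3 3:+→4 … peak 4.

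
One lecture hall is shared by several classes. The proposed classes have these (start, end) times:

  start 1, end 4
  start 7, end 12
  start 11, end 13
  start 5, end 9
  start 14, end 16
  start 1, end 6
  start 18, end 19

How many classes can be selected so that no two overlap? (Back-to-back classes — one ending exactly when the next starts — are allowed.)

5

Order by finish time; keep every interval that doesn't clash with the previous kept one.
By end time: (1,4), (1,6), (5,9), (7,12), (11,13), (14,16), (18,19).
Pick (1,4); next start ≥ 4 → (5,9); next start ≥ 9 → (11,13); next start ≥ 13 → (14,16); next start ≥ 16 → (18,19).
Selected 5 classes.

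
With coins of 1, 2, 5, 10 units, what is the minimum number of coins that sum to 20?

Use the largest denomination that fits, subtract, and repeat.
20 − 2×10→0
Total coins = 2 = 2

2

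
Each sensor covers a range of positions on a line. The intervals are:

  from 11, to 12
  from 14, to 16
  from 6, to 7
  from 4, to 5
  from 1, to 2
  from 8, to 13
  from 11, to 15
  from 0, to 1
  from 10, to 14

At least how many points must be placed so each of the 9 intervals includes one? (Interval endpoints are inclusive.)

5

Sort by right endpoint; whenever an interval is uncovered, place a point at its right end.
By right end: [0,1]  [1,2]  [4,5]  [6,7]  [11,12]  [8,13]  [10,14]  [11,15]  [14,16]
[0,1] uncovered → point at 1; [4,5] uncovered → point at 5; [6,7] uncovered → point at 7; [11,12] uncovered → point at 12; [14,16] uncovered → point at 16.
Points: 1, 5, 7, 12, 16 (5 total).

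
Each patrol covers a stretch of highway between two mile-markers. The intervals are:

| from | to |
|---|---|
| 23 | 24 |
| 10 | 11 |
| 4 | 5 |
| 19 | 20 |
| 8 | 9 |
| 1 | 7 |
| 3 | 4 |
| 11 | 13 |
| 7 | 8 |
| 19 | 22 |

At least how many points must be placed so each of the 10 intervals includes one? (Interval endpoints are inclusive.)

5

Sort by right endpoint; whenever an interval is uncovered, place a point at its right end.
Sorted: [3,4] [4,5] [1,7] [7,8] [8,9] [10,11] [11,13] [19,20] [19,22] [23,24]
{[3,4],[4,5],[1,7]} hit by 4; {[7,8],[8,9]} hit by 8; {[10,11],[11,13]} hit by 11; {[19,20],[19,22]} hit by 20; {[23,24]} hit by 24.
Points: 4, 8, 11, 20, 24 (5 total).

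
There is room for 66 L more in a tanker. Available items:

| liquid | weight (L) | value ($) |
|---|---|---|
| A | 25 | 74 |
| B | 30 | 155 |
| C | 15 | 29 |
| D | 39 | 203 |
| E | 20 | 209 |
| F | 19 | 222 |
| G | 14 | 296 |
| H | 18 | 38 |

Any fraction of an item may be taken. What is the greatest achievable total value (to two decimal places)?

794.67

Sort by value per unit weight and fill in that order.
Order: G (296/14=21.14) > F (222/19=11.68) > E (209/20=10.45) > D (203/39=5.21) > B (155/30=5.17) > A (74/25=2.96) > H (38/18=2.11) > C (29/15=1.93)
Fill: take G (14 @ 296) → take F (19 @ 222) → take E (20 @ 209) → take 13/39 of D → 67.67; 66/66 used.
Total value = 794.67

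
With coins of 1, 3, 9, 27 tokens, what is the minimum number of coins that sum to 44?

44 − 1×27→17 − 1×9→8 − 2×3→2 − 2×1→0
Total coins = 1 + 1 + 2 + 2 = 6

6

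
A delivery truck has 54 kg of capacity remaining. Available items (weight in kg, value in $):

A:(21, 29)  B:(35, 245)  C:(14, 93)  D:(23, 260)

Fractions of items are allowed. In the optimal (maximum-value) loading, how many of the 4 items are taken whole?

Sort by value per unit weight and fill in that order.
Ratios (sorted): D 11.30, B 7.00, C 6.64, A 1.38
take D (23 @ 260); take 31/35 of B → 217.00. Capacity used 54/54.
1 item(s) taken whole; one partial (take 31/35 of B).

1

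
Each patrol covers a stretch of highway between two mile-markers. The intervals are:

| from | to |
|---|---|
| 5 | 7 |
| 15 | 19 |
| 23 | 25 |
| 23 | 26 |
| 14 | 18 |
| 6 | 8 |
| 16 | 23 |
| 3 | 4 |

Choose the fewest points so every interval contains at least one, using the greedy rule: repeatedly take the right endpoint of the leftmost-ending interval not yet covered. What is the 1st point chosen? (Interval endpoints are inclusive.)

4

Process intervals by earliest right end; each time one isn't hit yet, stab at its right endpoint.
Sorted: [3,4] [5,7] [6,8] [14,18] [15,19] [16,23] [23,25] [23,26]
{[3,4]} hit by 4; {[5,7],[6,8]} hit by 7; {[14,18],[15,19],[16,23]} hit by 18; {[23,25],[23,26]} hit by 25.
Points: 4, 7, 18, 25 (4 total).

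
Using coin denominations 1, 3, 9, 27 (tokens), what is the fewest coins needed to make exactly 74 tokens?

6

Greedy: take as many of the largest coin as possible, then repeat with the remainder.
74 = 2×27 + 2×9 + 2×1
Total coins = 2 + 2 + 2 = 6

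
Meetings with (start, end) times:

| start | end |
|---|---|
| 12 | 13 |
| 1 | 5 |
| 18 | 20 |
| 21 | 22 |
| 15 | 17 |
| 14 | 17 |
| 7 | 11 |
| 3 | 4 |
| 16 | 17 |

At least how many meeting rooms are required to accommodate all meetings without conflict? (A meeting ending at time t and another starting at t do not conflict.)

Events (time:±→running): 1:+→1 3:+→2 4:-→1 5:-→0 7:+→1 11:-→0 12:+→1 13:-→0 14:+→1 15:+→2 16:+→3 … peak 3.

3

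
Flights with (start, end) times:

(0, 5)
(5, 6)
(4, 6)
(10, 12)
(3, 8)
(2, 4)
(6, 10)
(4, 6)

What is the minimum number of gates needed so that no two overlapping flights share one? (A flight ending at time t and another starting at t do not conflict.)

4

The answer is the maximum number of intervals overlapping at any instant.
starts: [0, 2, 3, 4, 4, 5, 6, 10]
ends:   [4, 5, 6, 6, 6, 8, 10, 12]
s0→1 s2→2 s3→3 e4→2 s4→3 s4→4  — peak 4.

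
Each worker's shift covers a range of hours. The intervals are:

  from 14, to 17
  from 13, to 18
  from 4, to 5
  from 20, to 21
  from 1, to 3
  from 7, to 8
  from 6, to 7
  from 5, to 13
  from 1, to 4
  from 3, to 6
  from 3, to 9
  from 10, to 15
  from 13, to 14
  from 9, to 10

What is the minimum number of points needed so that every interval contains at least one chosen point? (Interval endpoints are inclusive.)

Process intervals by earliest right end; each time one isn't hit yet, stab at its right endpoint.
By right end: [1,3]  [1,4]  [4,5]  [3,6]  [6,7]  [7,8]  [3,9]  [9,10]  [5,13]  [13,14]  [10,15]  [14,17]  [13,18]  [20,21]
[1,3] uncovered → point at 3; [4,5] uncovered → point at 5; [6,7] uncovered → point at 7; [9,10] uncovered → point at 10; [13,14] uncovered → point at 14; [20,21] uncovered → point at 21.
Points: 3, 5, 7, 10, 14, 21 (6 total).

6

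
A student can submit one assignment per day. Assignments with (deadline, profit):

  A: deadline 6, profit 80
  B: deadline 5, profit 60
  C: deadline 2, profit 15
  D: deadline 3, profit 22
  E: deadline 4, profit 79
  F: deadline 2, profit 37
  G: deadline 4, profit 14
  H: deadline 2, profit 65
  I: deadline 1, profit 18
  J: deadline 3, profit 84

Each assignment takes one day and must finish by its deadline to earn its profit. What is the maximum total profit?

405

Sort by profit descending; place each in the latest free slot ≤ its deadline.
By profit: J(d3,84), A(d6,80), E(d4,79), H(d2,65), B(d5,60), F(d2,37), D(d3,22), I(d1,18), C(d2,15), G(d4,14)
J→slot 3; A→slot 6; E→slot 4; H→slot 2; B→slot 5; F→slot 1; D skipped; I skipped; C skipped; G skipped.
Profit = 37 + 65 + 84 + 79 + 60 + 80 = 405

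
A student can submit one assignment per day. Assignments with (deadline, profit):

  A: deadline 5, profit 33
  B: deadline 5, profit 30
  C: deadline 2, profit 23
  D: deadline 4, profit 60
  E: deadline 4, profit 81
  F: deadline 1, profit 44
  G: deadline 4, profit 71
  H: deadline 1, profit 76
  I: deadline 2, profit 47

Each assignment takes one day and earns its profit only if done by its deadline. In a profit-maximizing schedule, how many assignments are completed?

By profit: E(d4,81), H(d1,76), G(d4,71), D(d4,60), I(d2,47), F(d1,44), A(d5,33), B(d5,30), C(d2,23)
E→slot 4; H→slot 1; G→slot 3; D→slot 2; I skipped; F skipped; A→slot 5; B skipped; C skipped.
5 of 9 scheduled.

5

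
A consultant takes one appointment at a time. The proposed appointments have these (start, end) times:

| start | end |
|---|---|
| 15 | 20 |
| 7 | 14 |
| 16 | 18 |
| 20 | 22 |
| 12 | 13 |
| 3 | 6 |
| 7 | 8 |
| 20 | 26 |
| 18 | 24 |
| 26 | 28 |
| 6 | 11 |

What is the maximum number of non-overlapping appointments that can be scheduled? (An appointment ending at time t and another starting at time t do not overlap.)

6

By end time: (3,6), (7,8), (6,11), (12,13), (7,14), (16,18), (15,20), (20,22), (18,24), (20,26), (26,28).
Pick (3,6); next start ≥ 6 → (7,8); next start ≥ 8 → (12,13); next start ≥ 13 → (16,18); next start ≥ 18 → (20,22); next start ≥ 22 → (26,28).
Selected 6 appointments.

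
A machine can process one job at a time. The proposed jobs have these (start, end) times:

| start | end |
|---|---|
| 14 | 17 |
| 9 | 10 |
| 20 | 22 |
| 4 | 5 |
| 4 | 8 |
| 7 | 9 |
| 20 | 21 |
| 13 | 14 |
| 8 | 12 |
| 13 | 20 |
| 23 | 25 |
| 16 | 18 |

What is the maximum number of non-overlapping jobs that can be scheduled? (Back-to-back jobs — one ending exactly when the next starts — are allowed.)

7

Sorted by end: (4,5)  (4,8)  (7,9)  (9,10)  (8,12)  (13,14)  (14,17)  (16,18)  (13,20)  (20,21)  (20,22)  (23,25)
take (4,5); take (7,9); take (9,10); take (13,14); take (14,17); take (20,21); skip (20,22); take (23,25).
Selected 7 jobs.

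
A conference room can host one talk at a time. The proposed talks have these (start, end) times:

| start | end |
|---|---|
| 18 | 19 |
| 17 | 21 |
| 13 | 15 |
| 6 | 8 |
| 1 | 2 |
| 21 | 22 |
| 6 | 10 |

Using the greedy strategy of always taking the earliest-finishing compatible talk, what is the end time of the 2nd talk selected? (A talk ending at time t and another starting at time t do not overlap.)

Sort by end time and greedily take each interval whose start is ≥ the last chosen end.
By end time: (1,2), (6,8), (6,10), (13,15), (18,19), (17,21), (21,22).
Pick (1,2); next start ≥ 2 → (6,8); next start ≥ 8 → (13,15); next start ≥ 15 → (18,19); next start ≥ 19 → (21,22).
Selected: (1,2) (6,8) (13,15) (18,19) (21,22)

8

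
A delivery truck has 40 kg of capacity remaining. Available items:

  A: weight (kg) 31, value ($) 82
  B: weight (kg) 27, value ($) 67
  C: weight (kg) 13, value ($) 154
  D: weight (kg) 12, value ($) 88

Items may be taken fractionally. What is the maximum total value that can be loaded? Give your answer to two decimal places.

Sort by value per unit weight and fill in that order.
Ratios (sorted): C 11.85, D 7.33, A 2.65, B 2.48
take C (13 @ 154); take D (12 @ 88); take 15/31 of A → 39.68. Capacity used 40/40.
Total value = 281.68

281.68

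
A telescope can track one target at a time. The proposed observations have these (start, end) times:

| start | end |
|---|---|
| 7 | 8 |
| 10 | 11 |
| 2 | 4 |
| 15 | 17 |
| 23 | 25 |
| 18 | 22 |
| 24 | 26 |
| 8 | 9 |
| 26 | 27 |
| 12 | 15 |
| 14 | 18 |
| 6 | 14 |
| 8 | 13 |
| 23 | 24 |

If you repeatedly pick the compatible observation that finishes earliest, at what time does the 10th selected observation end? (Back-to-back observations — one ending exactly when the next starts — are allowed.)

27

Sorted by end: (2,4)  (7,8)  (8,9)  (10,11)  (8,13)  (6,14)  (12,15)  (15,17)  (14,18)  (18,22)  (23,24)  (23,25)  (24,26)  (26,27)
take (2,4); take (7,8); take (8,9); take (10,11); take (12,15); take (15,17); take (18,22); take (23,24); take (24,26); take (26,27).
Selected: (2,4) (7,8) (8,9) (10,11) (12,15) (15,17) (18,22) (23,24) (24,26) (26,27)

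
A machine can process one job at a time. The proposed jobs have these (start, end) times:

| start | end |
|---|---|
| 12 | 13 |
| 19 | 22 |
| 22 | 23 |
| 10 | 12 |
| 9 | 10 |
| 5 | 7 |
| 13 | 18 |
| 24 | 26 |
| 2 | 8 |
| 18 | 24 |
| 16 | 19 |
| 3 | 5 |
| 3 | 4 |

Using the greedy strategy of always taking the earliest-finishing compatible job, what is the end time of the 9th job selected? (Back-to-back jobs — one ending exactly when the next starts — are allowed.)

26

Sorted by end: (3,4)  (3,5)  (5,7)  (2,8)  (9,10)  (10,12)  (12,13)  (13,18)  (16,19)  (19,22)  (22,23)  (18,24)  (24,26)
take (3,4); skip (3,5); take (5,7); take (9,10); take (10,12); take (12,13); take (13,18); take (19,22); take (22,23); take (24,26).
Selected: (3,4) (5,7) (9,10) (10,12) (12,13) (13,18) (19,22) (22,23) (24,26)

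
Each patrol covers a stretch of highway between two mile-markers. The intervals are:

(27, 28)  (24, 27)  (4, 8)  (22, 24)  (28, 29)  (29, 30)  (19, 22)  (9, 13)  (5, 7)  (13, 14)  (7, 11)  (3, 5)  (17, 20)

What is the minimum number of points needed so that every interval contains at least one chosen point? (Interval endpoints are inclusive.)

7

Sorted: [3,5] [5,7] [4,8] [7,11] [9,13] [13,14] [17,20] [19,22] [22,24] [24,27] [27,28] [28,29] [29,30]
{[3,5],[5,7],[4,8]} hit by 5; {[7,11],[9,13]} hit by 11; {[13,14]} hit by 14; {[17,20],[19,22]} hit by 20; {[22,24],[24,27]} hit by 24; {[27,28],[28,29]} hit by 28; {[29,30]} hit by 30.
Points: 5, 11, 14, 20, 24, 28, 30 (7 total).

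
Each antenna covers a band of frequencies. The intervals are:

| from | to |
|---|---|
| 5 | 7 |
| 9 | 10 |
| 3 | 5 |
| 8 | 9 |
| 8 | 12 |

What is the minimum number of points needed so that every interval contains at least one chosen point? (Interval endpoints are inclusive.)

Sorted: [3,5] [5,7] [8,9] [9,10] [8,12]
{[3,5],[5,7]} hit by 5; {[8,9],[9,10],[8,12]} hit by 9.
Points: 5, 9 (2 total).

2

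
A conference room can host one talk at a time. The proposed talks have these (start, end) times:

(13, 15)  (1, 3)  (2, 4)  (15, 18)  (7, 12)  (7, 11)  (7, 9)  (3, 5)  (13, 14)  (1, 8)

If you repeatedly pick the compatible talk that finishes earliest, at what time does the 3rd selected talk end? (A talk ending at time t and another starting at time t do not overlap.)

9

By end time: (1,3), (2,4), (3,5), (1,8), (7,9), (7,11), (7,12), (13,14), (13,15), (15,18).
Pick (1,3); next start ≥ 3 → (3,5); next start ≥ 5 → (7,9); next start ≥ 9 → (13,14); next start ≥ 14 → (15,18).
Selected: (1,3) (3,5) (7,9) (13,14) (15,18)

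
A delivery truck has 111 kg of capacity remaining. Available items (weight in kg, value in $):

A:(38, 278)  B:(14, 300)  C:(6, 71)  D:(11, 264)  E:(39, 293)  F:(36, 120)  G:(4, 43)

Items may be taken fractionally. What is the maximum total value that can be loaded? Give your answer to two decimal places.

Greedy by value/weight ratio, highest first.
Ratios (sorted): D 24.00, B 21.43, C 11.83, G 10.75, E 7.51, A 7.32, F 3.33
take D (11 @ 264); take B (14 @ 300); take C (6 @ 71); take G (4 @ 43); take E (39 @ 293); take 37/38 of A → 270.68. Capacity used 111/111.
Total value = 1241.68

1241.68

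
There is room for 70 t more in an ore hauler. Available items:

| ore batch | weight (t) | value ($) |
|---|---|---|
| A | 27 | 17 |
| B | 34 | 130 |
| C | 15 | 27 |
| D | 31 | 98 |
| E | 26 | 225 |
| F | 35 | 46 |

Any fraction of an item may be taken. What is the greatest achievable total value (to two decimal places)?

Sort by value per unit weight and fill in that order.
Order: E (225/26=8.65) > B (130/34=3.82) > D (98/31=3.16) > C (27/15=1.80) > F (46/35=1.31) > A (17/27=0.63)
Fill: take E (26 @ 225) → take B (34 @ 130) → take 10/31 of D → 31.61; 70/70 used.
Total value = 386.61

386.61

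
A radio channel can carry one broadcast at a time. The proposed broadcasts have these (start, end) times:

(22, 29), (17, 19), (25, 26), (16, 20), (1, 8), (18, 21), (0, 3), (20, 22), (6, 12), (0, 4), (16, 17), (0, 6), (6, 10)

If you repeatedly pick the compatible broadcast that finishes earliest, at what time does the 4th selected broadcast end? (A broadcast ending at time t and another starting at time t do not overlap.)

By end time: (0,3), (0,4), (0,6), (1,8), (6,10), (6,12), (16,17), (17,19), (16,20), (18,21), (20,22), (25,26), (22,29).
Pick (0,3); next start ≥ 3 → (6,10); next start ≥ 10 → (16,17); next start ≥ 17 → (17,19); next start ≥ 19 → (20,22); next start ≥ 22 → (25,26).
Selected: (0,3) (6,10) (16,17) (17,19) (20,22) (25,26)

19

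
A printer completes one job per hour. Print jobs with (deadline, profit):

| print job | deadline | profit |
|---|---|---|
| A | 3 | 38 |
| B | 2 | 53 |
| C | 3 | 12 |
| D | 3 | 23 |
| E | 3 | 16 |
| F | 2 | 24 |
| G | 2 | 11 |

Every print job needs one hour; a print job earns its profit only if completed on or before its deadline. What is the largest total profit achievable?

115

Sort by profit descending; place each in the latest free slot ≤ its deadline.
By profit: B(d2,53), A(d3,38), F(d2,24), D(d3,23), E(d3,16), C(d3,12), G(d2,11)
B→slot 2; A→slot 3; F→slot 1; D skipped; E skipped; C skipped; G skipped.
Profit = 24 + 53 + 38 = 115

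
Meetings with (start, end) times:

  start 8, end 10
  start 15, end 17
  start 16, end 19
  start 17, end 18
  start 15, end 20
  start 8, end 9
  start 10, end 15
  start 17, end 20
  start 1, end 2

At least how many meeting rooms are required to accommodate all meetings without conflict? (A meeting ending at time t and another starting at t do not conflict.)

The answer is the maximum number of intervals overlapping at any instant.
starts: [1, 8, 8, 10, 15, 15, 16, 17, 17]
ends:   [2, 9, 10, 15, 17, 18, 19, 20, 20]
s1→1 e2→0 s8→1 s8→2 e9→1 e10→0 s10→1 e15→0 s15→1 s15→2 s16→3 e17→2 s17→3 s17→4  — peak 4.

4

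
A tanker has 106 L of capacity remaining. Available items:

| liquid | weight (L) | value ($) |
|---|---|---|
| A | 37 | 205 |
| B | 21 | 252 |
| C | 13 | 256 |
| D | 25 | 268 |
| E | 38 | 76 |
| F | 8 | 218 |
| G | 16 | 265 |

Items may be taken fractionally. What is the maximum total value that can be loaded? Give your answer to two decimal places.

1386.43

Greedy by value/weight ratio, highest first.
Ratios (sorted): F 27.25, C 19.69, G 16.56, B 12.00, D 10.72, A 5.54, E 2.00
take F (8 @ 218); take C (13 @ 256); take G (16 @ 265); take B (21 @ 252); take D (25 @ 268); take 23/37 of A → 127.43. Capacity used 106/106.
Total value = 1386.43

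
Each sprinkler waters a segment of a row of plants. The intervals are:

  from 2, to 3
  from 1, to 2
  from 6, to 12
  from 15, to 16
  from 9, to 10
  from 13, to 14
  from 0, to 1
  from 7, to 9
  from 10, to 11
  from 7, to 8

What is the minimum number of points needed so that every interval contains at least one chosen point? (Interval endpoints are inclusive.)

6

Sorted: [0,1] [1,2] [2,3] [7,8] [7,9] [9,10] [10,11] [6,12] [13,14] [15,16]
{[0,1],[1,2]} hit by 1; {[2,3]} hit by 3; {[7,8],[7,9]} hit by 8; {[9,10],[10,11],[6,12]} hit by 10; {[13,14]} hit by 14; {[15,16]} hit by 16.
Points: 1, 3, 8, 10, 14, 16 (6 total).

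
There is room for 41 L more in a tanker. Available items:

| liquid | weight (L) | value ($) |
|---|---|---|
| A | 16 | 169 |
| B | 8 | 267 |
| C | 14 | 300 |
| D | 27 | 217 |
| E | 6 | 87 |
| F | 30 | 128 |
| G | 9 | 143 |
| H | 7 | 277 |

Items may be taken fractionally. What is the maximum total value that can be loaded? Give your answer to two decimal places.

1030.50

Ratios (sorted): H 39.57, B 33.38, C 21.43, G 15.89, E 14.50, A 10.56, D 8.04, F 4.27
take H (7 @ 277); take B (8 @ 267); take C (14 @ 300); take G (9 @ 143); take 3/6 of E → 43.50. Capacity used 41/41.
Total value = 1030.50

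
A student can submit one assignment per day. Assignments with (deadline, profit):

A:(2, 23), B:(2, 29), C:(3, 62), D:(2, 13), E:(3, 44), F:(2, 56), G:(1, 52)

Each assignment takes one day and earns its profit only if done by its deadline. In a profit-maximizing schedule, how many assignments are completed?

Profit order: C=62 F=56 G=52 E=44 B=29 A=23 D=13
Assign: C→slot 3, F→slot 2, G→slot 1, E skipped, B skipped, A skipped, D skipped.
Slots: [1:G] [2:F] [3:C]
3 of 7 scheduled.

3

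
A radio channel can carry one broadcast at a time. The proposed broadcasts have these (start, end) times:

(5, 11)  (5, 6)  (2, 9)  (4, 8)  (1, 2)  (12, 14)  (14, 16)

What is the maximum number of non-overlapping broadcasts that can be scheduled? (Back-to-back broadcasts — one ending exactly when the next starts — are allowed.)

By end time: (1,2), (5,6), (4,8), (2,9), (5,11), (12,14), (14,16).
Pick (1,2); next start ≥ 2 → (5,6); next start ≥ 6 → (12,14); next start ≥ 14 → (14,16).
Selected 4 broadcasts.

4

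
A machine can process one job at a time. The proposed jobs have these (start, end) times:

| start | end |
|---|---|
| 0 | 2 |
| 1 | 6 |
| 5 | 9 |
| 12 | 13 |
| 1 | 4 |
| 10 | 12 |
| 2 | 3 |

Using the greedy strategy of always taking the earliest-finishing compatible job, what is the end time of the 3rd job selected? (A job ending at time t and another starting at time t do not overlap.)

9

Order by finish time; keep every interval that doesn't clash with the previous kept one.
By end time: (0,2), (2,3), (1,4), (1,6), (5,9), (10,12), (12,13).
Pick (0,2); next start ≥ 2 → (2,3); next start ≥ 3 → (5,9); next start ≥ 9 → (10,12); next start ≥ 12 → (12,13).
Selected: (0,2) (2,3) (5,9) (10,12) (12,13)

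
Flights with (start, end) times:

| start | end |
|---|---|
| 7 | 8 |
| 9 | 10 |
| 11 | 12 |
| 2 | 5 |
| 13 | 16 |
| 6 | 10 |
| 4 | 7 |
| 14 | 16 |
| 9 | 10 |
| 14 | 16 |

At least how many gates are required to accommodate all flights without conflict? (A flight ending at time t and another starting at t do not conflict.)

3

Count concurrent intervals with a sweep; the peak is the room count.
starts: [2, 4, 6, 7, 9, 9, 11, 13, 14, 14]
ends:   [5, 7, 8, 10, 10, 10, 12, 16, 16, 16]
s2→1 s4→2 e5→1 s6→2 e7→1 s7→2 e8→1 s9→2 s9→3  — peak 3.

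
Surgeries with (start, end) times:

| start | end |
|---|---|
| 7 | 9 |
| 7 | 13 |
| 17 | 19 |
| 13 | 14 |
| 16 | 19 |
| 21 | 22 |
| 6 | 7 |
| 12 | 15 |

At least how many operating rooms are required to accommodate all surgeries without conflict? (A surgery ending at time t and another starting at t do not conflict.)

Count concurrent intervals with a sweep; the peak is the room count.
Events (time:±→running): 6:+→1 7:-→0 7:+→1 7:+→2 … peak 2.

2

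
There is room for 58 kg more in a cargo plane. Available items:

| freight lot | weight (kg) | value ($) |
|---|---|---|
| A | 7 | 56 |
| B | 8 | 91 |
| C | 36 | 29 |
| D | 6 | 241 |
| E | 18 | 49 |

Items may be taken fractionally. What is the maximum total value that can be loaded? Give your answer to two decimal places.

Ratios (sorted): D 40.17, B 11.38, A 8.00, E 2.72, C 0.81
take D (6 @ 241); take B (8 @ 91); take A (7 @ 56); take E (18 @ 49); take 19/36 of C → 15.31. Capacity used 58/58.
Total value = 452.31

452.31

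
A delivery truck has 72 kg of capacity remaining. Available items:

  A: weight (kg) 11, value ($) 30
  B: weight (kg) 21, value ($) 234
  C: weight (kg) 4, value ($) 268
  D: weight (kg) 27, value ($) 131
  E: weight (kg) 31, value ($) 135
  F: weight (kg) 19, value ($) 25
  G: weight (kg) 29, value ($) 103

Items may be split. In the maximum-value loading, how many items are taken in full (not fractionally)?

Ratios (sorted): C 67.00, B 11.14, D 4.85, E 4.35, G 3.55, A 2.73, F 1.32
take C (4 @ 268); take B (21 @ 234); take D (27 @ 131); take 20/31 of E → 87.10. Capacity used 72/72.
3 item(s) taken whole; one partial (take 20/31 of E).

3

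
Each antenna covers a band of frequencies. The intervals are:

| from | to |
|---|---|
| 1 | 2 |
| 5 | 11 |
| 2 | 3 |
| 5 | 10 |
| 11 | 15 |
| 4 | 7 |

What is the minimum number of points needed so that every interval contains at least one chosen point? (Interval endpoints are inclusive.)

3

Process intervals by earliest right end; each time one isn't hit yet, stab at its right endpoint.
Sorted: [1,2] [2,3] [4,7] [5,10] [5,11] [11,15]
{[1,2],[2,3]} hit by 2; {[4,7],[5,10],[5,11]} hit by 7; {[11,15]} hit by 15.
Points: 2, 7, 15 (3 total).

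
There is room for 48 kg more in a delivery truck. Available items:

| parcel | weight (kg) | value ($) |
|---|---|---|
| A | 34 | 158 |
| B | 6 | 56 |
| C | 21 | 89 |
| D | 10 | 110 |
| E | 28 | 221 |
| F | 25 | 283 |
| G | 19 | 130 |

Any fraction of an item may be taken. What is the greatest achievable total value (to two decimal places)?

504.25

Sort by value per unit weight and fill in that order.
Ratios (sorted): F 11.32, D 11.00, B 9.33, E 7.89, G 6.84, A 4.65, C 4.24
take F (25 @ 283); take D (10 @ 110); take B (6 @ 56); take 7/28 of E → 55.25. Capacity used 48/48.
Total value = 504.25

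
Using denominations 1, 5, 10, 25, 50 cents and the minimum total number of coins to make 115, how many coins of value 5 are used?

1

115 − 2×50→15 − 1×10→5 − 1×5→0
Count of 5: 1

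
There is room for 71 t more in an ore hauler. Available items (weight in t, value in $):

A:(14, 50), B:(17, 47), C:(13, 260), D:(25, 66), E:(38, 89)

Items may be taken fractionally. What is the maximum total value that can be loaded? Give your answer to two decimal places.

Greedy by value/weight ratio, highest first.
Ratios (sorted): C 20.00, A 3.57, B 2.76, D 2.64, E 2.34
take C (13 @ 260); take A (14 @ 50); take B (17 @ 47); take D (25 @ 66); take 2/38 of E → 4.68. Capacity used 71/71.
Total value = 427.68

427.68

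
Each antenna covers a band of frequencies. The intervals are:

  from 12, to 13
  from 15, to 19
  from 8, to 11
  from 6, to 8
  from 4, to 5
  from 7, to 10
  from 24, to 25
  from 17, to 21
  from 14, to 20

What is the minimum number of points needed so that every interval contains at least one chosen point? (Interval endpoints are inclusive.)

5

Sorted: [4,5] [6,8] [7,10] [8,11] [12,13] [15,19] [14,20] [17,21] [24,25]
{[4,5]} hit by 5; {[6,8],[7,10],[8,11]} hit by 8; {[12,13]} hit by 13; {[15,19],[14,20],[17,21]} hit by 19; {[24,25]} hit by 25.
Points: 5, 8, 13, 19, 25 (5 total).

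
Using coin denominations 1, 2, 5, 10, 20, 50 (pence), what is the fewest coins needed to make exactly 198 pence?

Use the largest denomination that fits, subtract, and repeat.
198 − 3×50→48 − 2×20→8 − 1×5→3 − 1×2→1 − 1×1→0
Total coins = 3 + 2 + 1 + 1 + 1 = 8

8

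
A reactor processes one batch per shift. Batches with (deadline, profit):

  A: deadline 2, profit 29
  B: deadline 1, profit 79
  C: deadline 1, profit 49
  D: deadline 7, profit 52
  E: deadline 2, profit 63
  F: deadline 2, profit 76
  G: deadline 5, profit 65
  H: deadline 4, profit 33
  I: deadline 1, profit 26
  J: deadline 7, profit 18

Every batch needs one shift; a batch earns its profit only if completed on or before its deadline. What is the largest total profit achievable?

By profit: B(d1,79), F(d2,76), G(d5,65), E(d2,63), D(d7,52), C(d1,49), H(d4,33), A(d2,29), I(d1,26), J(d7,18)
B→slot 1; F→slot 2; G→slot 5; E skipped; D→slot 7; C skipped; H→slot 4; A skipped; I skipped; J→slot 6.
Profit = 79 + 76 + 33 + 65 + 18 + 52 = 323

323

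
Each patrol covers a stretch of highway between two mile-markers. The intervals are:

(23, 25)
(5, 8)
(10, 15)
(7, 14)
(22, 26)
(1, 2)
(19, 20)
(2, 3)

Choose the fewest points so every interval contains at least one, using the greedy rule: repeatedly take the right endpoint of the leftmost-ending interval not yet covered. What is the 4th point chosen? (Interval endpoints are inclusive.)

Sorted: [1,2] [2,3] [5,8] [7,14] [10,15] [19,20] [23,25] [22,26]
{[1,2],[2,3]} hit by 2; {[5,8],[7,14]} hit by 8; {[10,15]} hit by 15; {[19,20]} hit by 20; {[23,25],[22,26]} hit by 25.
Points: 2, 8, 15, 20, 25 (5 total).

20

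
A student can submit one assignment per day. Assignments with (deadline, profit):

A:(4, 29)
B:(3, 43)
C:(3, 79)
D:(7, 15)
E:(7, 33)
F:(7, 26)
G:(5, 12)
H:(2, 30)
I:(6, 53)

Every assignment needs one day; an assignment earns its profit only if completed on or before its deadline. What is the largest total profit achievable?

Profit order: C=79 I=53 B=43 E=33 H=30 A=29 F=26 D=15 G=12
Assign: C→slot 3, I→slot 6, B→slot 2, E→slot 7, H→slot 1, A→slot 4, F→slot 5, D skipped, G skipped.
Slots: [1:H] [2:B] [3:C] [4:A] [5:F] [6:I] [7:E]
Profit = 30 + 43 + 79 + 29 + 26 + 53 + 33 = 293

293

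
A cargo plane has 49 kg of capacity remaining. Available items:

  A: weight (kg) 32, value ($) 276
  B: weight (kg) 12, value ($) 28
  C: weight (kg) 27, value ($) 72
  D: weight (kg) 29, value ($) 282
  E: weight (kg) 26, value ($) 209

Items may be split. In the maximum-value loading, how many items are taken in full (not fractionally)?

1

Order: D (282/29=9.72) > A (276/32=8.62) > E (209/26=8.04) > C (72/27=2.67) > B (28/12=2.33)
Fill: take D (29 @ 282) → take 20/32 of A → 172.50; 49/49 used.
1 item(s) taken whole; one partial (take 20/32 of A).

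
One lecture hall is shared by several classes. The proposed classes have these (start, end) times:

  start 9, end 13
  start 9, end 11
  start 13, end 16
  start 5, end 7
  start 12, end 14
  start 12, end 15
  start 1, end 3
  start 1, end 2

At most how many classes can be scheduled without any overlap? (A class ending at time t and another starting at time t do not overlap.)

Greedy by earliest finish: after sorting by end time, pick each interval compatible with the last pick.
By end time: (1,2), (1,3), (5,7), (9,11), (9,13), (12,14), (12,15), (13,16).
Pick (1,2); next start ≥ 2 → (5,7); next start ≥ 7 → (9,11); next start ≥ 11 → (12,14).
Selected 4 classes.

4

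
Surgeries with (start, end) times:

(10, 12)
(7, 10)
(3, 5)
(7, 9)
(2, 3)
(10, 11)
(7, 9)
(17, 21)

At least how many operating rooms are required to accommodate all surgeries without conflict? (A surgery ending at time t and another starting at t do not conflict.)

Events (time:±→running): 2:+→1 3:-→0 3:+→1 5:-→0 7:+→1 7:+→2 7:+→3 … peak 3.

3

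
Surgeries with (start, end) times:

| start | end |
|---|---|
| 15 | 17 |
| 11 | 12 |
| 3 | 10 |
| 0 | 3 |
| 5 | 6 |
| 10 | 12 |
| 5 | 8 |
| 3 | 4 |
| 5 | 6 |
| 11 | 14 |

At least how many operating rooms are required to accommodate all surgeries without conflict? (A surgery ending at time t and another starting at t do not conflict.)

4

starts: [0, 3, 3, 5, 5, 5, 10, 11, 11, 15]
ends:   [3, 4, 6, 6, 8, 10, 12, 12, 14, 17]
s0→1 e3→0 s3→1 s3→2 e4→1 s5→2 s5→3 s5→4  — peak 4.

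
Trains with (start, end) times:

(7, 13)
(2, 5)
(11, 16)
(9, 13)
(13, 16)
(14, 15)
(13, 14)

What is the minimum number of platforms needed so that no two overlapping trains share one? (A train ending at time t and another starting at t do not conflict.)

3

Count concurrent intervals with a sweep; the peak is the room count.
starts: [2, 7, 9, 11, 13, 13, 14]
ends:   [5, 13, 13, 14, 15, 16, 16]
s2→1 e5→0 s7→1 s9→2 s11→3  — peak 3.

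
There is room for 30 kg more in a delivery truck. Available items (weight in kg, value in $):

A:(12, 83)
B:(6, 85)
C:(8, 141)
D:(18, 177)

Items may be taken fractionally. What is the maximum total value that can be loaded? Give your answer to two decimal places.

Greedy by value/weight ratio, highest first.
Order: C (141/8=17.62) > B (85/6=14.17) > D (177/18=9.83) > A (83/12=6.92)
Fill: take C (8 @ 141) → take B (6 @ 85) → take 16/18 of D → 157.33; 30/30 used.
Total value = 383.33

383.33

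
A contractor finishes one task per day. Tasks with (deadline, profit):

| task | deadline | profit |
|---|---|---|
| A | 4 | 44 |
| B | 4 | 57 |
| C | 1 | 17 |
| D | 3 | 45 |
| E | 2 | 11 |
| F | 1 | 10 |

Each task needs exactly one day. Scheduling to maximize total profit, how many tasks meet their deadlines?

4

By profit: B(d4,57), D(d3,45), A(d4,44), C(d1,17), E(d2,11), F(d1,10)
B→slot 4; D→slot 3; A→slot 2; C→slot 1; E skipped; F skipped.
4 of 6 scheduled.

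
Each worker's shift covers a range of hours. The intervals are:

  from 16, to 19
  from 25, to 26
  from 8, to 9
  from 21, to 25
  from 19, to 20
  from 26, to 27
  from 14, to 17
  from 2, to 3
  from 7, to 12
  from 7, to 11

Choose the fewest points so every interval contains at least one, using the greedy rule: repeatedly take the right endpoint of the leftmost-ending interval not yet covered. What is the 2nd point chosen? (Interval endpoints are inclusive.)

9

Process intervals by earliest right end; each time one isn't hit yet, stab at its right endpoint.
By right end: [2,3]  [8,9]  [7,11]  [7,12]  [14,17]  [16,19]  [19,20]  [21,25]  [25,26]  [26,27]
[2,3] uncovered → point at 3; [8,9] uncovered → point at 9; [14,17] uncovered → point at 17; [19,20] uncovered → point at 20; [21,25] uncovered → point at 25; [26,27] uncovered → point at 27.
Points: 3, 9, 17, 20, 25, 27 (6 total).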